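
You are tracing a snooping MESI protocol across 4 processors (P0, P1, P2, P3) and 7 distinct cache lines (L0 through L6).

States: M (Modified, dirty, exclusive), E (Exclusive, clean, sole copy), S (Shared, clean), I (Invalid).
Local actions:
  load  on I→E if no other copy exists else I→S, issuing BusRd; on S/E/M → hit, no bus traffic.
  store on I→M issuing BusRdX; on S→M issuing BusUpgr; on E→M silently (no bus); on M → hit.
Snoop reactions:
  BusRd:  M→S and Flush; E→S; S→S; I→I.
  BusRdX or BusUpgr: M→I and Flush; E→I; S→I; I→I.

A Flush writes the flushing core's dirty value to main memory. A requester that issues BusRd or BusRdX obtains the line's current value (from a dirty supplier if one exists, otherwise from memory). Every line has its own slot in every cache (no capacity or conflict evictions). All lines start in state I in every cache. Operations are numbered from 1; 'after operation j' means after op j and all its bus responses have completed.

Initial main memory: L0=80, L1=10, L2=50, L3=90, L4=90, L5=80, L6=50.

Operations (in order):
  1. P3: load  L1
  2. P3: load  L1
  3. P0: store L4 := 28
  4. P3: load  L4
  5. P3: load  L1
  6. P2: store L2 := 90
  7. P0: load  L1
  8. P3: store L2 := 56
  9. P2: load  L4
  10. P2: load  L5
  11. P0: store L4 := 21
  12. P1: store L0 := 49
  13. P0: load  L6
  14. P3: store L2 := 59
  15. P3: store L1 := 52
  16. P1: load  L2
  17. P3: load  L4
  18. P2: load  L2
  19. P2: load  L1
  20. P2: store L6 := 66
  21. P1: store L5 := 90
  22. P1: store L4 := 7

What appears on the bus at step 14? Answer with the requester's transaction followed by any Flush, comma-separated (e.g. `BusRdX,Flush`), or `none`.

bus = none

[1] P3: load  L1 | P0:I, P1:I, P2:I, P3:E(10) | bus: BusRd
[2] P3: load  L1 | P0:I, P1:I, P2:I, P3:E(10) | bus: none
[3] P0: store L4 := 28 | P0:M(28), P1:I, P2:I, P3:I | bus: BusRdX
[4] P3: load  L4 | P0:S(28), P1:I, P2:I, P3:S(28) | bus: BusRd,Flush
[5] P3: load  L1 | P0:I, P1:I, P2:I, P3:E(10) | bus: none
[6] P2: store L2 := 90 | P0:I, P1:I, P2:M(90), P3:I | bus: BusRdX
[7] P0: load  L1 | P0:S(10), P1:I, P2:I, P3:S(10) | bus: BusRd
[8] P3: store L2 := 56 | P0:I, P1:I, P2:I, P3:M(56) | bus: BusRdX,Flush
[9] P2: load  L4 | P0:S(28), P1:I, P2:S(28), P3:S(28) | bus: BusRd
[10] P2: load  L5 | P0:I, P1:I, P2:E(80), P3:I | bus: BusRd
[11] P0: store L4 := 21 | P0:M(21), P1:I, P2:I, P3:I | bus: BusUpgr
[12] P1: store L0 := 49 | P0:I, P1:M(49), P2:I, P3:I | bus: BusRdX
[13] P0: load  L6 | P0:E(50), P1:I, P2:I, P3:I | bus: BusRd
[14] P3: store L2 := 59 | P0:I, P1:I, P2:I, P3:M(59) | bus: none
[15] P3: store L1 := 52 | P0:I, P1:I, P2:I, P3:M(52) | bus: BusUpgr
[16] P1: load  L2 | P0:I, P1:S(59), P2:I, P3:S(59) | bus: BusRd,Flush
[17] P3: load  L4 | P0:S(21), P1:I, P2:I, P3:S(21) | bus: BusRd,Flush
[18] P2: load  L2 | P0:I, P1:S(59), P2:S(59), P3:S(59) | bus: BusRd
[19] P2: load  L1 | P0:I, P1:I, P2:S(52), P3:S(52) | bus: BusRd,Flush
[20] P2: store L6 := 66 | P0:I, P1:I, P2:M(66), P3:I | bus: BusRdX
[21] P1: store L5 := 90 | P0:I, P1:M(90), P2:I, P3:I | bus: BusRdX
[22] P1: store L4 := 7 | P0:I, P1:M(7), P2:I, P3:I | bus: BusRdX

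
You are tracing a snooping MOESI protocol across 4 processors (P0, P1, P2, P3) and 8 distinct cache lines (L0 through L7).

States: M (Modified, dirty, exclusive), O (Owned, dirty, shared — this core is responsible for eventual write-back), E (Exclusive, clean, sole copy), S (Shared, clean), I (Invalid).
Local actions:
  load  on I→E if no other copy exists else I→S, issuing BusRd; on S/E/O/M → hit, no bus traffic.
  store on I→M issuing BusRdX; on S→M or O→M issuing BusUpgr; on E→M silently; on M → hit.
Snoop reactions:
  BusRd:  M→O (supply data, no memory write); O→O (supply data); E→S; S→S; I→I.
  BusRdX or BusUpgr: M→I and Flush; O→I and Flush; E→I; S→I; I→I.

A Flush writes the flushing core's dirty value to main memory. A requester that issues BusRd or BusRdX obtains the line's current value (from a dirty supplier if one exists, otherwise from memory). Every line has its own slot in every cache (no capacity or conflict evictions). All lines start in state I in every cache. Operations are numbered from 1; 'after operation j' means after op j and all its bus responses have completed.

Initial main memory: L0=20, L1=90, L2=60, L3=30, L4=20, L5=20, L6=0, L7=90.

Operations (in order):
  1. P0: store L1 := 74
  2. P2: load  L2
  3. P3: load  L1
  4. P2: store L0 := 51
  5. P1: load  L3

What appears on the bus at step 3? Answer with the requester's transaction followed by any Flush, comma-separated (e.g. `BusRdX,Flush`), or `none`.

bus = BusRd

  op1 P0: store L1 := 74 → M/I/I/I on L1; bus BusRdX; mem=90
  op2 P2: load  L2 → I/I/E/I on L2; bus BusRd; mem=60
  op3 P3: load  L1 → O/I/I/S on L1; bus BusRd; mem=90
  op4 P2: store L0 := 51 → I/I/M/I on L0; bus BusRdX; mem=20
  op5 P1: load  L3 → I/E/I/I on L3; bus BusRd; mem=30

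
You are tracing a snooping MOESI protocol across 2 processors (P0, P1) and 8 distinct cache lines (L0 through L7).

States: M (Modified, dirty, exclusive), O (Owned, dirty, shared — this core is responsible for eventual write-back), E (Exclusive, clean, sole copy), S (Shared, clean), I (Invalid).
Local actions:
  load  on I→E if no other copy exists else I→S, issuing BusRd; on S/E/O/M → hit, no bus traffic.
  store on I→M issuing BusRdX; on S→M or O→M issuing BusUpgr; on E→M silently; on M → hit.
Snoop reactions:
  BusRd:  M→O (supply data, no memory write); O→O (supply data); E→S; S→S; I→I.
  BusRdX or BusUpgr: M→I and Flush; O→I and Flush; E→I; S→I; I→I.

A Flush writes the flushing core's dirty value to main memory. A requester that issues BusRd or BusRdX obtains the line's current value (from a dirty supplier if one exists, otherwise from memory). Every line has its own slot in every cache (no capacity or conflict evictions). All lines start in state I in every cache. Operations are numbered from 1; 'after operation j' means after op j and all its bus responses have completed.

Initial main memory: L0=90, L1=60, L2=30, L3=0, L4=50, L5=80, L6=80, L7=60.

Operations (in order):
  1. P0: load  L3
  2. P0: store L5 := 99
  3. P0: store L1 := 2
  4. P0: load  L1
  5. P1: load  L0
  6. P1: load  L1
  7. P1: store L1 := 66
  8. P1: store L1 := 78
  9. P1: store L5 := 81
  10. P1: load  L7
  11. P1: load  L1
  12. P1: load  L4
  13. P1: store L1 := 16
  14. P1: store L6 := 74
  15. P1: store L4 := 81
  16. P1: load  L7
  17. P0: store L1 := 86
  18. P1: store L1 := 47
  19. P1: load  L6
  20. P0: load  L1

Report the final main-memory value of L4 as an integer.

memory[L4] = 50

1. P0: load  L3  bus=[BusRd]  L3: P0=E P1=I  mem[L3]=0
2. P0: store L5 := 99  bus=[BusRdX]  L5: P0=M P1=I  mem[L5]=80
3. P0: store L1 := 2  bus=[BusRdX]  L1: P0=M P1=I  mem[L1]=60
4. P0: load  L1  bus=[-]  L1: P0=M P1=I  mem[L1]=60
5. P1: load  L0  bus=[BusRd]  L0: P0=I P1=E  mem[L0]=90
6. P1: load  L1  bus=[BusRd]  L1: P0=O P1=S  mem[L1]=60
7. P1: store L1 := 66  bus=[BusUpgr,Flush]  L1: P0=I P1=M  mem[L1]=2
8. P1: store L1 := 78  bus=[-]  L1: P0=I P1=M  mem[L1]=2
9. P1: store L5 := 81  bus=[BusRdX,Flush]  L5: P0=I P1=M  mem[L5]=99
10. P1: load  L7  bus=[BusRd]  L7: P0=I P1=E  mem[L7]=60
11. P1: load  L1  bus=[-]  L1: P0=I P1=M  mem[L1]=2
12. P1: load  L4  bus=[BusRd]  L4: P0=I P1=E  mem[L4]=50
13. P1: store L1 := 16  bus=[-]  L1: P0=I P1=M  mem[L1]=2
14. P1: store L6 := 74  bus=[BusRdX]  L6: P0=I P1=M  mem[L6]=80
15. P1: store L4 := 81  bus=[-]  L4: P0=I P1=M  mem[L4]=50
16. P1: load  L7  bus=[-]  L7: P0=I P1=E  mem[L7]=60
17. P0: store L1 := 86  bus=[BusRdX,Flush]  L1: P0=M P1=I  mem[L1]=16
18. P1: store L1 := 47  bus=[BusRdX,Flush]  L1: P0=I P1=M  mem[L1]=86
19. P1: load  L6  bus=[-]  L6: P0=I P1=M  mem[L6]=80
20. P0: load  L1  bus=[BusRd]  L1: P0=S P1=O  mem[L1]=86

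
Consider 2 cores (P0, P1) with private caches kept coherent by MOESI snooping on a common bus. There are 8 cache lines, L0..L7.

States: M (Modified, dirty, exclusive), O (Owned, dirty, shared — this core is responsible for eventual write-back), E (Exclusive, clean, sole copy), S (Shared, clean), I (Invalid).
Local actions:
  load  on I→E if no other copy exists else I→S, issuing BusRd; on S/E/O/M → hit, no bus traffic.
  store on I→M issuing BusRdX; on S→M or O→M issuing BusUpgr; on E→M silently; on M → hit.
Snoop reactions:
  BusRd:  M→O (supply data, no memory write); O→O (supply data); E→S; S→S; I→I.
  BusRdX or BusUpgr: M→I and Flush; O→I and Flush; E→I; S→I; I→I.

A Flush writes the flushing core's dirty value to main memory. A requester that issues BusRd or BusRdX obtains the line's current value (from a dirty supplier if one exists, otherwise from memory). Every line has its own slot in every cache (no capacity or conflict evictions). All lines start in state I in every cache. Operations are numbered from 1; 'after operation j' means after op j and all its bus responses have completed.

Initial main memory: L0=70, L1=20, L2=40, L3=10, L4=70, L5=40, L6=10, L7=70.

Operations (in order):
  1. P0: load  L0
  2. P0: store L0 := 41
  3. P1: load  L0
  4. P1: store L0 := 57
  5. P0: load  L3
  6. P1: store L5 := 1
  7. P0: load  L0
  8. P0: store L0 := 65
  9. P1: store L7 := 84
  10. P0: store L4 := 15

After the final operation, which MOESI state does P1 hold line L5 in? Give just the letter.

[1] P0: load  L0 | P0:E(70), P1:I | bus: BusRd
[2] P0: store L0 := 41 | P0:M(41), P1:I | bus: none
[3] P1: load  L0 | P0:O(41), P1:S(41) | bus: BusRd
[4] P1: store L0 := 57 | P0:I, P1:M(57) | bus: BusUpgr,Flush
[5] P0: load  L3 | P0:E(10), P1:I | bus: BusRd
[6] P1: store L5 := 1 | P0:I, P1:M(1) | bus: BusRdX
[7] P0: load  L0 | P0:S(57), P1:O(57) | bus: BusRd
[8] P0: store L0 := 65 | P0:M(65), P1:I | bus: BusUpgr,Flush
[9] P1: store L7 := 84 | P0:I, P1:M(84) | bus: BusRdX
[10] P0: store L4 := 15 | P0:M(15), P1:I | bus: BusRdX

state = M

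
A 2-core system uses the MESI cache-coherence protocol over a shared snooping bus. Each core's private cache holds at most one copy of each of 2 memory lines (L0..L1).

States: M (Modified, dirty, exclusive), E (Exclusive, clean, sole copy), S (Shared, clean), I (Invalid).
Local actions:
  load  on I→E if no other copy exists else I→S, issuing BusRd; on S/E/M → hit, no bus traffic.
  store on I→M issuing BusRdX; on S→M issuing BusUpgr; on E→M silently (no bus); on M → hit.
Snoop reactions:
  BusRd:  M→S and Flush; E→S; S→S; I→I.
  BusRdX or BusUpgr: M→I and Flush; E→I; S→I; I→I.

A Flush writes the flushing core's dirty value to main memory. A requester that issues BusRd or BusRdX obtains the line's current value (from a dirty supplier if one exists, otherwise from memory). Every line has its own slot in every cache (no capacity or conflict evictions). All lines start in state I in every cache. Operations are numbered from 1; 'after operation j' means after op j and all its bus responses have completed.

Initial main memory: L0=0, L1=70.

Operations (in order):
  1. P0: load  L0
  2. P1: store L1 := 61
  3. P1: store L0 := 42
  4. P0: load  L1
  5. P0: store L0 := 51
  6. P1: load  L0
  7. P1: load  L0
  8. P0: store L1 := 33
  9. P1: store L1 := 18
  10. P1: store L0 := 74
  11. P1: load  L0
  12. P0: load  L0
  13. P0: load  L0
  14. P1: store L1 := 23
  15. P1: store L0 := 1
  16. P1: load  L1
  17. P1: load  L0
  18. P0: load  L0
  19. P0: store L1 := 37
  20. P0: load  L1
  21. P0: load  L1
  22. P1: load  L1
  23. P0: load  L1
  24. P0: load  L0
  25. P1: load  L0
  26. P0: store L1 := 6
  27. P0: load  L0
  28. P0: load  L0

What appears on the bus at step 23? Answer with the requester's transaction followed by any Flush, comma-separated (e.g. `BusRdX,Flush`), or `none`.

[1] P0: load  L0 | P0:E(0), P1:I | bus: BusRd
[2] P1: store L1 := 61 | P0:I, P1:M(61) | bus: BusRdX
[3] P1: store L0 := 42 | P0:I, P1:M(42) | bus: BusRdX
[4] P0: load  L1 | P0:S(61), P1:S(61) | bus: BusRd,Flush
[5] P0: store L0 := 51 | P0:M(51), P1:I | bus: BusRdX,Flush
[6] P1: load  L0 | P0:S(51), P1:S(51) | bus: BusRd,Flush
[7] P1: load  L0 | P0:S(51), P1:S(51) | bus: none
[8] P0: store L1 := 33 | P0:M(33), P1:I | bus: BusUpgr
[9] P1: store L1 := 18 | P0:I, P1:M(18) | bus: BusRdX,Flush
[10] P1: store L0 := 74 | P0:I, P1:M(74) | bus: BusUpgr
[11] P1: load  L0 | P0:I, P1:M(74) | bus: none
[12] P0: load  L0 | P0:S(74), P1:S(74) | bus: BusRd,Flush
[13] P0: load  L0 | P0:S(74), P1:S(74) | bus: none
[14] P1: store L1 := 23 | P0:I, P1:M(23) | bus: none
[15] P1: store L0 := 1 | P0:I, P1:M(1) | bus: BusUpgr
[16] P1: load  L1 | P0:I, P1:M(23) | bus: none
[17] P1: load  L0 | P0:I, P1:M(1) | bus: none
[18] P0: load  L0 | P0:S(1), P1:S(1) | bus: BusRd,Flush
[19] P0: store L1 := 37 | P0:M(37), P1:I | bus: BusRdX,Flush
[20] P0: load  L1 | P0:M(37), P1:I | bus: none
[21] P0: load  L1 | P0:M(37), P1:I | bus: none
[22] P1: load  L1 | P0:S(37), P1:S(37) | bus: BusRd,Flush
[23] P0: load  L1 | P0:S(37), P1:S(37) | bus: none
[24] P0: load  L0 | P0:S(1), P1:S(1) | bus: none
[25] P1: load  L0 | P0:S(1), P1:S(1) | bus: none
[26] P0: store L1 := 6 | P0:M(6), P1:I | bus: BusUpgr
[27] P0: load  L0 | P0:S(1), P1:S(1) | bus: none
[28] P0: load  L0 | P0:S(1), P1:S(1) | bus: none

bus = none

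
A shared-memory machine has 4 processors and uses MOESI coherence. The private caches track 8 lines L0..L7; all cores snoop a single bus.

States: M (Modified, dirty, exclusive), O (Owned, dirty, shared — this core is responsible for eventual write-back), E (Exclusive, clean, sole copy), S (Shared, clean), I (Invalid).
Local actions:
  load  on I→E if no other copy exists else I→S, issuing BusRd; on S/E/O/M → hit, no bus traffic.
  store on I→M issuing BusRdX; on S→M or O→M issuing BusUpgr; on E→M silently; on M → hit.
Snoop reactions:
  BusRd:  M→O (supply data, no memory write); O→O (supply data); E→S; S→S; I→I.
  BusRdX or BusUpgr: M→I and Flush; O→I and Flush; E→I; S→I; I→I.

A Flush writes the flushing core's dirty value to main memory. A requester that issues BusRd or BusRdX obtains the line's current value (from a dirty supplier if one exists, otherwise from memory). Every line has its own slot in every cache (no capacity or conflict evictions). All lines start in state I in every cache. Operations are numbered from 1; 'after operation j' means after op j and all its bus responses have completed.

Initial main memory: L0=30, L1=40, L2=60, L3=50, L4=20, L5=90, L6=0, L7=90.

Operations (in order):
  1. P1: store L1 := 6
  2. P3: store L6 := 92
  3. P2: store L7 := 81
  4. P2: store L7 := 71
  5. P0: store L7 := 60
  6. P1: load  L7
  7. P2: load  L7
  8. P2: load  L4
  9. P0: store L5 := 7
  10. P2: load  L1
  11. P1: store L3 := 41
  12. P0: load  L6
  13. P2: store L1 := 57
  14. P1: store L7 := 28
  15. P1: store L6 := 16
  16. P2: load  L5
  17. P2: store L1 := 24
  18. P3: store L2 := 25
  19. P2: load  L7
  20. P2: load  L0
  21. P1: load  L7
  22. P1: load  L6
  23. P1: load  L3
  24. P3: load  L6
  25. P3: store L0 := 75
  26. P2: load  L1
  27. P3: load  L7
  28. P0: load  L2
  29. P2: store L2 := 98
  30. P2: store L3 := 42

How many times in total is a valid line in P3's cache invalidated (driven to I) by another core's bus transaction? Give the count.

invalidations = 2

[1] P1: store L1 := 6 | P0:I, P1:M(6), P2:I, P3:I | bus: BusRdX
[2] P3: store L6 := 92 | P0:I, P1:I, P2:I, P3:M(92) | bus: BusRdX
[3] P2: store L7 := 81 | P0:I, P1:I, P2:M(81), P3:I | bus: BusRdX
[4] P2: store L7 := 71 | P0:I, P1:I, P2:M(71), P3:I | bus: none
[5] P0: store L7 := 60 | P0:M(60), P1:I, P2:I, P3:I | bus: BusRdX,Flush
[6] P1: load  L7 | P0:O(60), P1:S(60), P2:I, P3:I | bus: BusRd
[7] P2: load  L7 | P0:O(60), P1:S(60), P2:S(60), P3:I | bus: BusRd
[8] P2: load  L4 | P0:I, P1:I, P2:E(20), P3:I | bus: BusRd
[9] P0: store L5 := 7 | P0:M(7), P1:I, P2:I, P3:I | bus: BusRdX
[10] P2: load  L1 | P0:I, P1:O(6), P2:S(6), P3:I | bus: BusRd
[11] P1: store L3 := 41 | P0:I, P1:M(41), P2:I, P3:I | bus: BusRdX
[12] P0: load  L6 | P0:S(92), P1:I, P2:I, P3:O(92) | bus: BusRd
[13] P2: store L1 := 57 | P0:I, P1:I, P2:M(57), P3:I | bus: BusUpgr,Flush
[14] P1: store L7 := 28 | P0:I, P1:M(28), P2:I, P3:I | bus: BusUpgr,Flush
[15] P1: store L6 := 16 | P0:I, P1:M(16), P2:I, P3:I | bus: BusRdX,Flush
[16] P2: load  L5 | P0:O(7), P1:I, P2:S(7), P3:I | bus: BusRd
[17] P2: store L1 := 24 | P0:I, P1:I, P2:M(24), P3:I | bus: none
[18] P3: store L2 := 25 | P0:I, P1:I, P2:I, P3:M(25) | bus: BusRdX
[19] P2: load  L7 | P0:I, P1:O(28), P2:S(28), P3:I | bus: BusRd
[20] P2: load  L0 | P0:I, P1:I, P2:E(30), P3:I | bus: BusRd
[21] P1: load  L7 | P0:I, P1:O(28), P2:S(28), P3:I | bus: none
[22] P1: load  L6 | P0:I, P1:M(16), P2:I, P3:I | bus: none
[23] P1: load  L3 | P0:I, P1:M(41), P2:I, P3:I | bus: none
[24] P3: load  L6 | P0:I, P1:O(16), P2:I, P3:S(16) | bus: BusRd
[25] P3: store L0 := 75 | P0:I, P1:I, P2:I, P3:M(75) | bus: BusRdX
[26] P2: load  L1 | P0:I, P1:I, P2:M(24), P3:I | bus: none
[27] P3: load  L7 | P0:I, P1:O(28), P2:S(28), P3:S(28) | bus: BusRd
[28] P0: load  L2 | P0:S(25), P1:I, P2:I, P3:O(25) | bus: BusRd
[29] P2: store L2 := 98 | P0:I, P1:I, P2:M(98), P3:I | bus: BusRdX,Flush
[30] P2: store L3 := 42 | P0:I, P1:I, P2:M(42), P3:I | bus: BusRdX,Flush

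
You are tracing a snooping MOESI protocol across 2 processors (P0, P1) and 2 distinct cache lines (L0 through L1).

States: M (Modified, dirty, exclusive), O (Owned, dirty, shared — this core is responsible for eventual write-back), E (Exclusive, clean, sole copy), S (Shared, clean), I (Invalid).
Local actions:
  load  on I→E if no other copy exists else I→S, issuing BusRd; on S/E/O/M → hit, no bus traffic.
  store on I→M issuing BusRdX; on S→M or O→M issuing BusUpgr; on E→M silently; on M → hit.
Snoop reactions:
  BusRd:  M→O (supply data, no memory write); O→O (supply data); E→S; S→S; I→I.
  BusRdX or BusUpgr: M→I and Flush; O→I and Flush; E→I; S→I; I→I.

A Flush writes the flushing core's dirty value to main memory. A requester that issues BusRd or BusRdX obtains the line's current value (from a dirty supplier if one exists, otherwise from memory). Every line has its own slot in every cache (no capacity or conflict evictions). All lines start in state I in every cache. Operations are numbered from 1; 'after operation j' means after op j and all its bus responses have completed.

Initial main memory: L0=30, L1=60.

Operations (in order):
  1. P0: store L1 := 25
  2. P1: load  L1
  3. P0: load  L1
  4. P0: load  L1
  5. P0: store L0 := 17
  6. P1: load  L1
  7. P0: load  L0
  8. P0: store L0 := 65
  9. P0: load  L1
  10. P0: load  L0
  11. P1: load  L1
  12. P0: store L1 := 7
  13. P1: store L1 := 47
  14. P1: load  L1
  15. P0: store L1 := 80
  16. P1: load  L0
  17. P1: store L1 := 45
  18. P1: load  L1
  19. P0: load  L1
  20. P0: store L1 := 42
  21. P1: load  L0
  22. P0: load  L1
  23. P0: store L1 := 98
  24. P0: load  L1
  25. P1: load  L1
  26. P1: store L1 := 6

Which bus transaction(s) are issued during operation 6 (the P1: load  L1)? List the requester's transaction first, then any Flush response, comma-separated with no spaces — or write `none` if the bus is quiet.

[1] P0: store L1 := 25 | P0:M(25), P1:I | bus: BusRdX
[2] P1: load  L1 | P0:O(25), P1:S(25) | bus: BusRd
[3] P0: load  L1 | P0:O(25), P1:S(25) | bus: none
[4] P0: load  L1 | P0:O(25), P1:S(25) | bus: none
[5] P0: store L0 := 17 | P0:M(17), P1:I | bus: BusRdX
[6] P1: load  L1 | P0:O(25), P1:S(25) | bus: none
[7] P0: load  L0 | P0:M(17), P1:I | bus: none
[8] P0: store L0 := 65 | P0:M(65), P1:I | bus: none
[9] P0: load  L1 | P0:O(25), P1:S(25) | bus: none
[10] P0: load  L0 | P0:M(65), P1:I | bus: none
[11] P1: load  L1 | P0:O(25), P1:S(25) | bus: none
[12] P0: store L1 := 7 | P0:M(7), P1:I | bus: BusUpgr
[13] P1: store L1 := 47 | P0:I, P1:M(47) | bus: BusRdX,Flush
[14] P1: load  L1 | P0:I, P1:M(47) | bus: none
[15] P0: store L1 := 80 | P0:M(80), P1:I | bus: BusRdX,Flush
[16] P1: load  L0 | P0:O(65), P1:S(65) | bus: BusRd
[17] P1: store L1 := 45 | P0:I, P1:M(45) | bus: BusRdX,Flush
[18] P1: load  L1 | P0:I, P1:M(45) | bus: none
[19] P0: load  L1 | P0:S(45), P1:O(45) | bus: BusRd
[20] P0: store L1 := 42 | P0:M(42), P1:I | bus: BusUpgr,Flush
[21] P1: load  L0 | P0:O(65), P1:S(65) | bus: none
[22] P0: load  L1 | P0:M(42), P1:I | bus: none
[23] P0: store L1 := 98 | P0:M(98), P1:I | bus: none
[24] P0: load  L1 | P0:M(98), P1:I | bus: none
[25] P1: load  L1 | P0:O(98), P1:S(98) | bus: BusRd
[26] P1: store L1 := 6 | P0:I, P1:M(6) | bus: BusUpgr,Flush

bus = none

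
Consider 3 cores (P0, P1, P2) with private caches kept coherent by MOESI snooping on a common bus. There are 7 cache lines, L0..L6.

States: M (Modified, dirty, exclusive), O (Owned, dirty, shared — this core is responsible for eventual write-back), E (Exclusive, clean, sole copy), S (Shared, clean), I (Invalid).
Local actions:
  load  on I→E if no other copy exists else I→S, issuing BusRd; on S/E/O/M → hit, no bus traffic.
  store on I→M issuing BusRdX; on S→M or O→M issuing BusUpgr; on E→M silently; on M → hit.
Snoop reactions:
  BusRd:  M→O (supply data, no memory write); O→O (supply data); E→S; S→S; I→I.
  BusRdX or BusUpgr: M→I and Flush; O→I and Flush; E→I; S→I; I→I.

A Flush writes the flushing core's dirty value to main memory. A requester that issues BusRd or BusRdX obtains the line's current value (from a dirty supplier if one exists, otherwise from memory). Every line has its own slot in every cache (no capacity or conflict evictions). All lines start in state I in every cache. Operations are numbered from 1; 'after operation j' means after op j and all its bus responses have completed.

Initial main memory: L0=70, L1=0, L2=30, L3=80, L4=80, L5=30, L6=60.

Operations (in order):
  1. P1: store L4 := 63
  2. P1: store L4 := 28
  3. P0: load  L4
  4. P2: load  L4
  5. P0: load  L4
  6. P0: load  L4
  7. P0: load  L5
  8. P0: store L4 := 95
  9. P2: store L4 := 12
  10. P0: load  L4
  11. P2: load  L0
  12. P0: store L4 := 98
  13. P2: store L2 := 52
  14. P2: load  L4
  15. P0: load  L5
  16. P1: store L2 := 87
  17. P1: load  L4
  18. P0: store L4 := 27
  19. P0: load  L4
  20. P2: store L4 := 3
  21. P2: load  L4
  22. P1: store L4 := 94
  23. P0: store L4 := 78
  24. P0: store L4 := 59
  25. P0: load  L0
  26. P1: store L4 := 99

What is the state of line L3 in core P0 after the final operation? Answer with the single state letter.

state = I

[1] P1: store L4 := 63 | P0:I, P1:M(63), P2:I | bus: BusRdX
[2] P1: store L4 := 28 | P0:I, P1:M(28), P2:I | bus: none
[3] P0: load  L4 | P0:S(28), P1:O(28), P2:I | bus: BusRd
[4] P2: load  L4 | P0:S(28), P1:O(28), P2:S(28) | bus: BusRd
[5] P0: load  L4 | P0:S(28), P1:O(28), P2:S(28) | bus: none
[6] P0: load  L4 | P0:S(28), P1:O(28), P2:S(28) | bus: none
[7] P0: load  L5 | P0:E(30), P1:I, P2:I | bus: BusRd
[8] P0: store L4 := 95 | P0:M(95), P1:I, P2:I | bus: BusUpgr,Flush
[9] P2: store L4 := 12 | P0:I, P1:I, P2:M(12) | bus: BusRdX,Flush
[10] P0: load  L4 | P0:S(12), P1:I, P2:O(12) | bus: BusRd
[11] P2: load  L0 | P0:I, P1:I, P2:E(70) | bus: BusRd
[12] P0: store L4 := 98 | P0:M(98), P1:I, P2:I | bus: BusUpgr,Flush
[13] P2: store L2 := 52 | P0:I, P1:I, P2:M(52) | bus: BusRdX
[14] P2: load  L4 | P0:O(98), P1:I, P2:S(98) | bus: BusRd
[15] P0: load  L5 | P0:E(30), P1:I, P2:I | bus: none
[16] P1: store L2 := 87 | P0:I, P1:M(87), P2:I | bus: BusRdX,Flush
[17] P1: load  L4 | P0:O(98), P1:S(98), P2:S(98) | bus: BusRd
[18] P0: store L4 := 27 | P0:M(27), P1:I, P2:I | bus: BusUpgr
[19] P0: load  L4 | P0:M(27), P1:I, P2:I | bus: none
[20] P2: store L4 := 3 | P0:I, P1:I, P2:M(3) | bus: BusRdX,Flush
[21] P2: load  L4 | P0:I, P1:I, P2:M(3) | bus: none
[22] P1: store L4 := 94 | P0:I, P1:M(94), P2:I | bus: BusRdX,Flush
[23] P0: store L4 := 78 | P0:M(78), P1:I, P2:I | bus: BusRdX,Flush
[24] P0: store L4 := 59 | P0:M(59), P1:I, P2:I | bus: none
[25] P0: load  L0 | P0:S(70), P1:I, P2:S(70) | bus: BusRd
[26] P1: store L4 := 99 | P0:I, P1:M(99), P2:I | bus: BusRdX,Flush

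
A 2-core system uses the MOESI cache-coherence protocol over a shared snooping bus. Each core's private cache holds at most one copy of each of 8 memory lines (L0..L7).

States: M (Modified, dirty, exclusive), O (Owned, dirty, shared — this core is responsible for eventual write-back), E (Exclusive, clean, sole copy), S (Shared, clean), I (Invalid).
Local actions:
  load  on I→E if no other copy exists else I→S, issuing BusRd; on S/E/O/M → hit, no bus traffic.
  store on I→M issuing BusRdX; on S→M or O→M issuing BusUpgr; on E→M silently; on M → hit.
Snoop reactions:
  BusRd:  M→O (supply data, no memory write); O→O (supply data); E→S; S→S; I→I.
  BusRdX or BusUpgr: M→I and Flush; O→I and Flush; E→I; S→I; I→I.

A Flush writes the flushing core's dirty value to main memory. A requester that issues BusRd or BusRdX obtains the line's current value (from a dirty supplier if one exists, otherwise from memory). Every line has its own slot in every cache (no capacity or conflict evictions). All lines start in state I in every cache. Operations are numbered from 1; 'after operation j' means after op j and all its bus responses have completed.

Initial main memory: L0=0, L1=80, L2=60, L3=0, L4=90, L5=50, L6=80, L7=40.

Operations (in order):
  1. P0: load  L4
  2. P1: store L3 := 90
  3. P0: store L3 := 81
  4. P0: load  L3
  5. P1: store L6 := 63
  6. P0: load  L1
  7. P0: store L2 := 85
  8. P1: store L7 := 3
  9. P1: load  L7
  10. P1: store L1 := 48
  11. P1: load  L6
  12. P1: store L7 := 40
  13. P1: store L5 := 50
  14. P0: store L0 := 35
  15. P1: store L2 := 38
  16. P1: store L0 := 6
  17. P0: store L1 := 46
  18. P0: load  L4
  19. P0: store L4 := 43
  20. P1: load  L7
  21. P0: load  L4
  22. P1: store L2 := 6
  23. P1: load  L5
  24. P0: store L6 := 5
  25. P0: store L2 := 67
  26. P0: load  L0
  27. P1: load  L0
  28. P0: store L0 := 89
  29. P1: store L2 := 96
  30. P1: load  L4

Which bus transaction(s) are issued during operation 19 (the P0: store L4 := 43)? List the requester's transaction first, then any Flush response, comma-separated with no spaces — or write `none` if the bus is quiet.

bus = none

  op1 P0: load  L4 → E/I on L4; bus BusRd; mem=90
  op2 P1: store L3 := 90 → I/M on L3; bus BusRdX; mem=0
  op3 P0: store L3 := 81 → M/I on L3; bus BusRdX Flush; mem=90
  op4 P0: load  L3 → M/I on L3; bus (none); mem=90
  op5 P1: store L6 := 63 → I/M on L6; bus BusRdX; mem=80
  op6 P0: load  L1 → E/I on L1; bus BusRd; mem=80
  op7 P0: store L2 := 85 → M/I on L2; bus BusRdX; mem=60
  op8 P1: store L7 := 3 → I/M on L7; bus BusRdX; mem=40
  op9 P1: load  L7 → I/M on L7; bus (none); mem=40
  op10 P1: store L1 := 48 → I/M on L1; bus BusRdX; mem=80
  op11 P1: load  L6 → I/M on L6; bus (none); mem=80
  op12 P1: store L7 := 40 → I/M on L7; bus (none); mem=40
  op13 P1: store L5 := 50 → I/M on L5; bus BusRdX; mem=50
  op14 P0: store L0 := 35 → M/I on L0; bus BusRdX; mem=0
  op15 P1: store L2 := 38 → I/M on L2; bus BusRdX Flush; mem=85
  op16 P1: store L0 := 6 → I/M on L0; bus BusRdX Flush; mem=35
  op17 P0: store L1 := 46 → M/I on L1; bus BusRdX Flush; mem=48
  op18 P0: load  L4 → E/I on L4; bus (none); mem=90
  op19 P0: store L4 := 43 → M/I on L4; bus (none); mem=90
  op20 P1: load  L7 → I/M on L7; bus (none); mem=40
  op21 P0: load  L4 → M/I on L4; bus (none); mem=90
  op22 P1: store L2 := 6 → I/M on L2; bus (none); mem=85
  op23 P1: load  L5 → I/M on L5; bus (none); mem=50
  op24 P0: store L6 := 5 → M/I on L6; bus BusRdX Flush; mem=63
  op25 P0: store L2 := 67 → M/I on L2; bus BusRdX Flush; mem=6
  op26 P0: load  L0 → S/O on L0; bus BusRd; mem=35
  op27 P1: load  L0 → S/O on L0; bus (none); mem=35
  op28 P0: store L0 := 89 → M/I on L0; bus BusUpgr Flush; mem=6
  op29 P1: store L2 := 96 → I/M on L2; bus BusRdX Flush; mem=67
  op30 P1: load  L4 → O/S on L4; bus BusRd; mem=90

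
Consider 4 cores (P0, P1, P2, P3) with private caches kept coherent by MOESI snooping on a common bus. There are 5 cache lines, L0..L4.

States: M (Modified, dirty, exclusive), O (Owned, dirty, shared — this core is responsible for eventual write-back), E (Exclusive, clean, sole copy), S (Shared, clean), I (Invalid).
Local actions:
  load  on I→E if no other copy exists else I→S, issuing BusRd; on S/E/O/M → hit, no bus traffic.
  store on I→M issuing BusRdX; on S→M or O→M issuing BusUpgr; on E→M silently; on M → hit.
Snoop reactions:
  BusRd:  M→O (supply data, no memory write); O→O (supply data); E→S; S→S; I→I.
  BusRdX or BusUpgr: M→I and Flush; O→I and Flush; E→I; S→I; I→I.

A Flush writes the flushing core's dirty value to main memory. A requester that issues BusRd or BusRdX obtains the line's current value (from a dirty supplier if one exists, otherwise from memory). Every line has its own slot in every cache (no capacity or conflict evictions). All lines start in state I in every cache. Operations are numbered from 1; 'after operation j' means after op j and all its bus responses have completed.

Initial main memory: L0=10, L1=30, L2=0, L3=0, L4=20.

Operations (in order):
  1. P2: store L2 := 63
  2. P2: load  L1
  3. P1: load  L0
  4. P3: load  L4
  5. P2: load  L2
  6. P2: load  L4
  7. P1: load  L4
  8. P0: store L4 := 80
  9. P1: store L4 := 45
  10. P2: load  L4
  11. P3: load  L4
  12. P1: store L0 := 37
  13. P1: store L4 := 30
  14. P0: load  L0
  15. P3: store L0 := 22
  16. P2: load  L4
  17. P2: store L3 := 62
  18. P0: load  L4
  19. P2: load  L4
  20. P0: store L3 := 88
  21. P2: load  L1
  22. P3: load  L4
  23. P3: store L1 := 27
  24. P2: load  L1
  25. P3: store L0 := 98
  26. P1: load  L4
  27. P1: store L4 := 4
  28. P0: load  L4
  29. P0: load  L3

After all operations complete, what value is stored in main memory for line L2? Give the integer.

step 1: P2: store L2 := 63  ⟶  IIMI  (L2)  txn=BusRdX  M[L2]=0
step 2: P2: load  L1  ⟶  IIEI  (L1)  txn=BusRd  M[L1]=30
step 3: P1: load  L0  ⟶  IEII  (L0)  txn=BusRd  M[L0]=10
step 4: P3: load  L4  ⟶  IIIE  (L4)  txn=BusRd  M[L4]=20
step 5: P2: load  L2  ⟶  IIMI  (L2)  txn=∅  M[L2]=0
step 6: P2: load  L4  ⟶  IISS  (L4)  txn=BusRd  M[L4]=20
step 7: P1: load  L4  ⟶  ISSS  (L4)  txn=BusRd  M[L4]=20
step 8: P0: store L4 := 80  ⟶  MIII  (L4)  txn=BusRdX  M[L4]=20
step 9: P1: store L4 := 45  ⟶  IMII  (L4)  txn=BusRdX+Flush  M[L4]=80
step 10: P2: load  L4  ⟶  IOSI  (L4)  txn=BusRd  M[L4]=80
step 11: P3: load  L4  ⟶  IOSS  (L4)  txn=BusRd  M[L4]=80
step 12: P1: store L0 := 37  ⟶  IMII  (L0)  txn=∅  M[L0]=10
step 13: P1: store L4 := 30  ⟶  IMII  (L4)  txn=BusUpgr  M[L4]=80
step 14: P0: load  L0  ⟶  SOII  (L0)  txn=BusRd  M[L0]=10
step 15: P3: store L0 := 22  ⟶  IIIM  (L0)  txn=BusRdX+Flush  M[L0]=37
step 16: P2: load  L4  ⟶  IOSI  (L4)  txn=BusRd  M[L4]=80
step 17: P2: store L3 := 62  ⟶  IIMI  (L3)  txn=BusRdX  M[L3]=0
step 18: P0: load  L4  ⟶  SOSI  (L4)  txn=BusRd  M[L4]=80
step 19: P2: load  L4  ⟶  SOSI  (L4)  txn=∅  M[L4]=80
step 20: P0: store L3 := 88  ⟶  MIII  (L3)  txn=BusRdX+Flush  M[L3]=62
step 21: P2: load  L1  ⟶  IIEI  (L1)  txn=∅  M[L1]=30
step 22: P3: load  L4  ⟶  SOSS  (L4)  txn=BusRd  M[L4]=80
step 23: P3: store L1 := 27  ⟶  IIIM  (L1)  txn=BusRdX  M[L1]=30
step 24: P2: load  L1  ⟶  IISO  (L1)  txn=BusRd  M[L1]=30
step 25: P3: store L0 := 98  ⟶  IIIM  (L0)  txn=∅  M[L0]=37
step 26: P1: load  L4  ⟶  SOSS  (L4)  txn=∅  M[L4]=80
step 27: P1: store L4 := 4  ⟶  IMII  (L4)  txn=BusUpgr  M[L4]=80
step 28: P0: load  L4  ⟶  SOII  (L4)  txn=BusRd  M[L4]=80
step 29: P0: load  L3  ⟶  MIII  (L3)  txn=∅  M[L3]=62

memory[L2] = 0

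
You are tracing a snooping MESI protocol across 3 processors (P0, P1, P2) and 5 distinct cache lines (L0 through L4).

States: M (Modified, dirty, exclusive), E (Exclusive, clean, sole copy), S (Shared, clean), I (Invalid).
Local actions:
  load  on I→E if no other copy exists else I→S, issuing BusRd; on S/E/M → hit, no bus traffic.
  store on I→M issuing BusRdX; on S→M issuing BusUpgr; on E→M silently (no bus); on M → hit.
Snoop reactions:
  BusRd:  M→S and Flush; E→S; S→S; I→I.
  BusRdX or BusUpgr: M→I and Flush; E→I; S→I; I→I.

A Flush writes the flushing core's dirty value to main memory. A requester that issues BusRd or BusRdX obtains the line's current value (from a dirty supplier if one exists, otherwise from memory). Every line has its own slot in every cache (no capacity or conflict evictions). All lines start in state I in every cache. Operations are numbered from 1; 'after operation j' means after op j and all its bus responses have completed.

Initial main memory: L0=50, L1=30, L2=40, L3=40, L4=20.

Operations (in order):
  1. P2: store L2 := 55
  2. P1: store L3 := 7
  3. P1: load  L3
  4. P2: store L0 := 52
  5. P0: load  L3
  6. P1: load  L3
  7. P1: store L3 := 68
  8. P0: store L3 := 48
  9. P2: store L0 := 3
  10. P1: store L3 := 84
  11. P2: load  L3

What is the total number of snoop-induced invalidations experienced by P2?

  op1 P2: store L2 := 55 → I/I/M on L2; bus BusRdX; mem=40
  op2 P1: store L3 := 7 → I/M/I on L3; bus BusRdX; mem=40
  op3 P1: load  L3 → I/M/I on L3; bus (none); mem=40
  op4 P2: store L0 := 52 → I/I/M on L0; bus BusRdX; mem=50
  op5 P0: load  L3 → S/S/I on L3; bus BusRd Flush; mem=7
  op6 P1: load  L3 → S/S/I on L3; bus (none); mem=7
  op7 P1: store L3 := 68 → I/M/I on L3; bus BusUpgr; mem=7
  op8 P0: store L3 := 48 → M/I/I on L3; bus BusRdX Flush; mem=68
  op9 P2: store L0 := 3 → I/I/M on L0; bus (none); mem=50
  op10 P1: store L3 := 84 → I/M/I on L3; bus BusRdX Flush; mem=48
  op11 P2: load  L3 → I/S/S on L3; bus BusRd Flush; mem=84

invalidations = 0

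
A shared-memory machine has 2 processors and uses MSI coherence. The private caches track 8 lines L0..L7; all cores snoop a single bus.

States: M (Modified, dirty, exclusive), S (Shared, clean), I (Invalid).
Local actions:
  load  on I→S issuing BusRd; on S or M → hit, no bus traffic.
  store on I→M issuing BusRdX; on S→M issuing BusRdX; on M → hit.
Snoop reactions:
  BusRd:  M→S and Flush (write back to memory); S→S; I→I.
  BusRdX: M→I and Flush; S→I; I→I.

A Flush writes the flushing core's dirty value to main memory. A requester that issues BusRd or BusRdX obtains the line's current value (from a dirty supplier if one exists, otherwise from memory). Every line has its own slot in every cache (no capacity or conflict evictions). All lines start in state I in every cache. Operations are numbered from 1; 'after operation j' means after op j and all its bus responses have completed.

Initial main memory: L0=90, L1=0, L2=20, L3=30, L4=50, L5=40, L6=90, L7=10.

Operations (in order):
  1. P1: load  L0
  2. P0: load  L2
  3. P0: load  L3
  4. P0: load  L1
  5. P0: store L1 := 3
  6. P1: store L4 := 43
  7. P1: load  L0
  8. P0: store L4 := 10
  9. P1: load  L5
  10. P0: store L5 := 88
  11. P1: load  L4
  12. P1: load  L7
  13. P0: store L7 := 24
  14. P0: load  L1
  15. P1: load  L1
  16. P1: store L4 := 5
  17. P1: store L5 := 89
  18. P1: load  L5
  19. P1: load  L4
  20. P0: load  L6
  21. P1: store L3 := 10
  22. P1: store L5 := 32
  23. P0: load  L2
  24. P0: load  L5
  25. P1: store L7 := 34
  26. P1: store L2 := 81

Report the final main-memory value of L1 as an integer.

[1] P1: load  L0 | P0:I, P1:S(90) | bus: BusRd
[2] P0: load  L2 | P0:S(20), P1:I | bus: BusRd
[3] P0: load  L3 | P0:S(30), P1:I | bus: BusRd
[4] P0: load  L1 | P0:S(0), P1:I | bus: BusRd
[5] P0: store L1 := 3 | P0:M(3), P1:I | bus: BusRdX
[6] P1: store L4 := 43 | P0:I, P1:M(43) | bus: BusRdX
[7] P1: load  L0 | P0:I, P1:S(90) | bus: none
[8] P0: store L4 := 10 | P0:M(10), P1:I | bus: BusRdX,Flush
[9] P1: load  L5 | P0:I, P1:S(40) | bus: BusRd
[10] P0: store L5 := 88 | P0:M(88), P1:I | bus: BusRdX
[11] P1: load  L4 | P0:S(10), P1:S(10) | bus: BusRd,Flush
[12] P1: load  L7 | P0:I, P1:S(10) | bus: BusRd
[13] P0: store L7 := 24 | P0:M(24), P1:I | bus: BusRdX
[14] P0: load  L1 | P0:M(3), P1:I | bus: none
[15] P1: load  L1 | P0:S(3), P1:S(3) | bus: BusRd,Flush
[16] P1: store L4 := 5 | P0:I, P1:M(5) | bus: BusRdX
[17] P1: store L5 := 89 | P0:I, P1:M(89) | bus: BusRdX,Flush
[18] P1: load  L5 | P0:I, P1:M(89) | bus: none
[19] P1: load  L4 | P0:I, P1:M(5) | bus: none
[20] P0: load  L6 | P0:S(90), P1:I | bus: BusRd
[21] P1: store L3 := 10 | P0:I, P1:M(10) | bus: BusRdX
[22] P1: store L5 := 32 | P0:I, P1:M(32) | bus: none
[23] P0: load  L2 | P0:S(20), P1:I | bus: none
[24] P0: load  L5 | P0:S(32), P1:S(32) | bus: BusRd,Flush
[25] P1: store L7 := 34 | P0:I, P1:M(34) | bus: BusRdX,Flush
[26] P1: store L2 := 81 | P0:I, P1:M(81) | bus: BusRdX

memory[L1] = 3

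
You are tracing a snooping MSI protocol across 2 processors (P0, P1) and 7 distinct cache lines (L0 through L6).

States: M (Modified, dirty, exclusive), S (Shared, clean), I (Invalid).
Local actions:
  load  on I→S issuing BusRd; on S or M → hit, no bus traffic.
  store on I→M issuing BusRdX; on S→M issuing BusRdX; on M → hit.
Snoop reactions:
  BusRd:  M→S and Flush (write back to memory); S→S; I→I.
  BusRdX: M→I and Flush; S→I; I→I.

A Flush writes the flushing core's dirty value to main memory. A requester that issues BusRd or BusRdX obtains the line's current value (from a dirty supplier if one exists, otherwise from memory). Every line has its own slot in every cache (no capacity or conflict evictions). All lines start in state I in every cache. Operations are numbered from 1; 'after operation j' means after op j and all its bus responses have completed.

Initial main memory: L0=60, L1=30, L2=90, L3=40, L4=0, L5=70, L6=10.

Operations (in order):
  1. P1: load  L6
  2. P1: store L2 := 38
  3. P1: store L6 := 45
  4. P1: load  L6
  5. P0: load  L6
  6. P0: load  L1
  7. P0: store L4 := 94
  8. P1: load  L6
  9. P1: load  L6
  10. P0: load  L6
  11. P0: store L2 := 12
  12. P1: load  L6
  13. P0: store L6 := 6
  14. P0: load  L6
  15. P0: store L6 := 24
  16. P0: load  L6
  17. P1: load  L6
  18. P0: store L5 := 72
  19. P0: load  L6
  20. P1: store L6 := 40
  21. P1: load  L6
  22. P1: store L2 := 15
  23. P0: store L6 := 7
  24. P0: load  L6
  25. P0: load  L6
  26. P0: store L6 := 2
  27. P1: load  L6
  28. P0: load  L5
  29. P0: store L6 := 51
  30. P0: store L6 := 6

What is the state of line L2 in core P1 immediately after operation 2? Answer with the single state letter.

  op1 P1: load  L6 → I/S on L6; bus BusRd; mem=10
  op2 P1: store L2 := 38 → I/M on L2; bus BusRdX; mem=90
  op3 P1: store L6 := 45 → I/M on L6; bus BusRdX; mem=10
  op4 P1: load  L6 → I/M on L6; bus (none); mem=10
  op5 P0: load  L6 → S/S on L6; bus BusRd Flush; mem=45
  op6 P0: load  L1 → S/I on L1; bus BusRd; mem=30
  op7 P0: store L4 := 94 → M/I on L4; bus BusRdX; mem=0
  op8 P1: load  L6 → S/S on L6; bus (none); mem=45
  op9 P1: load  L6 → S/S on L6; bus (none); mem=45
  op10 P0: load  L6 → S/S on L6; bus (none); mem=45
  op11 P0: store L2 := 12 → M/I on L2; bus BusRdX Flush; mem=38
  op12 P1: load  L6 → S/S on L6; bus (none); mem=45
  op13 P0: store L6 := 6 → M/I on L6; bus BusRdX; mem=45
  op14 P0: load  L6 → M/I on L6; bus (none); mem=45
  op15 P0: store L6 := 24 → M/I on L6; bus (none); mem=45
  op16 P0: load  L6 → M/I on L6; bus (none); mem=45
  op17 P1: load  L6 → S/S on L6; bus BusRd Flush; mem=24
  op18 P0: store L5 := 72 → M/I on L5; bus BusRdX; mem=70
  op19 P0: load  L6 → S/S on L6; bus (none); mem=24
  op20 P1: store L6 := 40 → I/M on L6; bus BusRdX; mem=24
  op21 P1: load  L6 → I/M on L6; bus (none); mem=24
  op22 P1: store L2 := 15 → I/M on L2; bus BusRdX Flush; mem=12
  op23 P0: store L6 := 7 → M/I on L6; bus BusRdX Flush; mem=40
  op24 P0: load  L6 → M/I on L6; bus (none); mem=40
  op25 P0: load  L6 → M/I on L6; bus (none); mem=40
  op26 P0: store L6 := 2 → M/I on L6; bus (none); mem=40
  op27 P1: load  L6 → S/S on L6; bus BusRd Flush; mem=2
  op28 P0: load  L5 → M/I on L5; bus (none); mem=70
  op29 P0: store L6 := 51 → M/I on L6; bus BusRdX; mem=2
  op30 P0: store L6 := 6 → M/I on L6; bus (none); mem=2

state = M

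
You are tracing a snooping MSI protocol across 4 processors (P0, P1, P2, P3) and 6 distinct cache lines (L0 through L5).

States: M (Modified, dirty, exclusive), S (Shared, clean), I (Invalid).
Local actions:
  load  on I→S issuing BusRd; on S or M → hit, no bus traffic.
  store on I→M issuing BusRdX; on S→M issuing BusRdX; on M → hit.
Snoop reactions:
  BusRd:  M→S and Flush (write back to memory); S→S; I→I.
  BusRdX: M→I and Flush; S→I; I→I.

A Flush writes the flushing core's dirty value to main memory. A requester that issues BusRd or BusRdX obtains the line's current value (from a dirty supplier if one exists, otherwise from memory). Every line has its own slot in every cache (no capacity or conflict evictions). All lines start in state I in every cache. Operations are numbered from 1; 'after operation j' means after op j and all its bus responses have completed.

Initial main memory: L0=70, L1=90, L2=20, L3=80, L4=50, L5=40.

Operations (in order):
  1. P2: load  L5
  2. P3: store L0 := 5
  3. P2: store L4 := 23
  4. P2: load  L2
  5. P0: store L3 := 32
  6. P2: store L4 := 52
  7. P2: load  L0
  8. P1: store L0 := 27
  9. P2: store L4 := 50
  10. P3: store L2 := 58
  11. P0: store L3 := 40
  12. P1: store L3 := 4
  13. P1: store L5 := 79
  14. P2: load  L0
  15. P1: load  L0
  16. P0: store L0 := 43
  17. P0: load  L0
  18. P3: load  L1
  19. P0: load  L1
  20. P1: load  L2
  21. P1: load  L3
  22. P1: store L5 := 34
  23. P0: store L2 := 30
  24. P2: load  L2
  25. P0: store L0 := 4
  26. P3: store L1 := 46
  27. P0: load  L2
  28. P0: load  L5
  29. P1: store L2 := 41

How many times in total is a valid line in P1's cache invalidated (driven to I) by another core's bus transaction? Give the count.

step 1: P2: load  L5  ⟶  IISI  (L5)  txn=BusRd  M[L5]=40
step 2: P3: store L0 := 5  ⟶  IIIM  (L0)  txn=BusRdX  M[L0]=70
step 3: P2: store L4 := 23  ⟶  IIMI  (L4)  txn=BusRdX  M[L4]=50
step 4: P2: load  L2  ⟶  IISI  (L2)  txn=BusRd  M[L2]=20
step 5: P0: store L3 := 32  ⟶  MIII  (L3)  txn=BusRdX  M[L3]=80
step 6: P2: store L4 := 52  ⟶  IIMI  (L4)  txn=∅  M[L4]=50
step 7: P2: load  L0  ⟶  IISS  (L0)  txn=BusRd+Flush  M[L0]=5
step 8: P1: store L0 := 27  ⟶  IMII  (L0)  txn=BusRdX  M[L0]=5
step 9: P2: store L4 := 50  ⟶  IIMI  (L4)  txn=∅  M[L4]=50
step 10: P3: store L2 := 58  ⟶  IIIM  (L2)  txn=BusRdX  M[L2]=20
step 11: P0: store L3 := 40  ⟶  MIII  (L3)  txn=∅  M[L3]=80
step 12: P1: store L3 := 4  ⟶  IMII  (L3)  txn=BusRdX+Flush  M[L3]=40
step 13: P1: store L5 := 79  ⟶  IMII  (L5)  txn=BusRdX  M[L5]=40
step 14: P2: load  L0  ⟶  ISSI  (L0)  txn=BusRd+Flush  M[L0]=27
step 15: P1: load  L0  ⟶  ISSI  (L0)  txn=∅  M[L0]=27
step 16: P0: store L0 := 43  ⟶  MIII  (L0)  txn=BusRdX  M[L0]=27
step 17: P0: load  L0  ⟶  MIII  (L0)  txn=∅  M[L0]=27
step 18: P3: load  L1  ⟶  IIIS  (L1)  txn=BusRd  M[L1]=90
step 19: P0: load  L1  ⟶  SIIS  (L1)  txn=BusRd  M[L1]=90
step 20: P1: load  L2  ⟶  ISIS  (L2)  txn=BusRd+Flush  M[L2]=58
step 21: P1: load  L3  ⟶  IMII  (L3)  txn=∅  M[L3]=40
step 22: P1: store L5 := 34  ⟶  IMII  (L5)  txn=∅  M[L5]=40
step 23: P0: store L2 := 30  ⟶  MIII  (L2)  txn=BusRdX  M[L2]=58
step 24: P2: load  L2  ⟶  SISI  (L2)  txn=BusRd+Flush  M[L2]=30
step 25: P0: store L0 := 4  ⟶  MIII  (L0)  txn=∅  M[L0]=27
step 26: P3: store L1 := 46  ⟶  IIIM  (L1)  txn=BusRdX  M[L1]=90
step 27: P0: load  L2  ⟶  SISI  (L2)  txn=∅  M[L2]=30
step 28: P0: load  L5  ⟶  SSII  (L5)  txn=BusRd+Flush  M[L5]=34
step 29: P1: store L2 := 41  ⟶  IMII  (L2)  txn=BusRdX  M[L2]=30

invalidations = 2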